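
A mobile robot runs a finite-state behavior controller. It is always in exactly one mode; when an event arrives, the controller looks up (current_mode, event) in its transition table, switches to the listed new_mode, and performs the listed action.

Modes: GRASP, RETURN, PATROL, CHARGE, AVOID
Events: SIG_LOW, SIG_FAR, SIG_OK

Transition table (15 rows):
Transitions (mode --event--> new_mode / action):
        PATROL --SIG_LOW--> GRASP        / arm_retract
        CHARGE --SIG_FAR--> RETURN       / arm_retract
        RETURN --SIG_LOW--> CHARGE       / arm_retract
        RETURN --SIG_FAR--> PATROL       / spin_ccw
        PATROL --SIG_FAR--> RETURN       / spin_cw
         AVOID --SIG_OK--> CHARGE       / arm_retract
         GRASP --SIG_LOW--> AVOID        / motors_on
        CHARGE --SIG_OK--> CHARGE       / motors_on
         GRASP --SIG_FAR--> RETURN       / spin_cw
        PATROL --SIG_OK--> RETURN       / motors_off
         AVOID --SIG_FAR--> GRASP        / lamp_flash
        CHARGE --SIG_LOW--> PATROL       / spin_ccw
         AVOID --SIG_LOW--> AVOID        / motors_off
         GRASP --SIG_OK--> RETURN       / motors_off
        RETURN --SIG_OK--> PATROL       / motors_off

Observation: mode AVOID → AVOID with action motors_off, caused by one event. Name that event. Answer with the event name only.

SIG_LOW

try SIG_LOW: (AVOID, SIG_LOW) → (AVOID, motors_off)  ← matches
try SIG_FAR: (AVOID, SIG_FAR) → (GRASP, lamp_flash)
try SIG_OK: (AVOID, SIG_OK) → (CHARGE, arm_retract)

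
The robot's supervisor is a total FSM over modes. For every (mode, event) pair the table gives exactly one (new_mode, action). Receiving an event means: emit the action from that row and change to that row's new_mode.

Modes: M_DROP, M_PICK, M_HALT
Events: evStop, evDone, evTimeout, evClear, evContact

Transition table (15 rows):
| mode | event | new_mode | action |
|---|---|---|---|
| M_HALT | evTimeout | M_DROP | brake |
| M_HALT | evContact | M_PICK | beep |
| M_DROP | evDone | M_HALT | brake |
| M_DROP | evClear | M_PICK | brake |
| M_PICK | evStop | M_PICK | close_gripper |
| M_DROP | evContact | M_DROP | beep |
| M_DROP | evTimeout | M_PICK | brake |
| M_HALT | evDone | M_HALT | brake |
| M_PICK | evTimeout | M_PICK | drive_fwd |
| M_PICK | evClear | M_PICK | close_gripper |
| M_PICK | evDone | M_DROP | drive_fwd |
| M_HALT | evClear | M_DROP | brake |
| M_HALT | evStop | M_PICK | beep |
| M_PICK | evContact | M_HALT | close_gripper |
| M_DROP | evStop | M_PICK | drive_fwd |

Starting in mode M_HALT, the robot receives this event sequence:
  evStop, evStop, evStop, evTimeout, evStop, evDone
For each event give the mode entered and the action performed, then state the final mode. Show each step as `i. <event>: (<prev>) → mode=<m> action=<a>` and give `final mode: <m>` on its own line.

final mode: M_DROP

1. evStop: (M_HALT) → mode=M_PICK action=beep
2. evStop: (M_PICK) → mode=M_PICK action=close_gripper
3. evStop: (M_PICK) → mode=M_PICK action=close_gripper
4. evTimeout: (M_PICK) → mode=M_PICK action=drive_fwd
5. evStop: (M_PICK) → mode=M_PICK action=close_gripper
6. evDone: (M_PICK) → mode=M_DROP action=drive_fwd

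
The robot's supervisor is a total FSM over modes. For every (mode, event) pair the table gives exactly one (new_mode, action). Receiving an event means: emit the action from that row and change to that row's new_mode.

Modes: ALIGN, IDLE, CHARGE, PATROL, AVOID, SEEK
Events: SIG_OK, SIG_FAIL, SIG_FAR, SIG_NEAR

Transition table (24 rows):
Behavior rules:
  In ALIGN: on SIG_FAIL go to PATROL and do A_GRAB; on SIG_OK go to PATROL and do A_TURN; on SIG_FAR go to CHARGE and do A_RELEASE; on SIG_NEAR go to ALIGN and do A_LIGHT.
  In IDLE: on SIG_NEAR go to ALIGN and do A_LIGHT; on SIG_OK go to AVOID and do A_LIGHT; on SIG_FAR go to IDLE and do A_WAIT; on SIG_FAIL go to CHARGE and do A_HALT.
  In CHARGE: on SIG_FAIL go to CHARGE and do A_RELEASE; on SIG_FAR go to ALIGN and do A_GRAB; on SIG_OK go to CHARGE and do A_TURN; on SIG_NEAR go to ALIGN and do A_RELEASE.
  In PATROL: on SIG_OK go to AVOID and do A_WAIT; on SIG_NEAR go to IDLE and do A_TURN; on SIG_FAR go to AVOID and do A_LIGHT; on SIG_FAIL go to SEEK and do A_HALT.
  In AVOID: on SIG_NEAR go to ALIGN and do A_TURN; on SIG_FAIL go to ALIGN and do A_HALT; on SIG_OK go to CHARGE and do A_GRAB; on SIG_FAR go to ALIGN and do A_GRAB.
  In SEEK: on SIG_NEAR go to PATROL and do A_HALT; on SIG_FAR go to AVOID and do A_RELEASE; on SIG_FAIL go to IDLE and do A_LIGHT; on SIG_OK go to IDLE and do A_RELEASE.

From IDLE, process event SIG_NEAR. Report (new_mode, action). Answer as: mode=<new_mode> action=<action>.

mode=ALIGN action=A_LIGHT

current mode = IDLE; filter table to that mode:
  (IDLE, SIG_NEAR) → (ALIGN, A_LIGHT)  ← event matches
  (IDLE, SIG_OK) → (AVOID, A_LIGHT)
  (IDLE, SIG_FAR) → (IDLE, A_WAIT)
  (IDLE, SIG_FAIL) → (CHARGE, A_HALT)
event = SIG_NEAR selects (ALIGN, A_LIGHT)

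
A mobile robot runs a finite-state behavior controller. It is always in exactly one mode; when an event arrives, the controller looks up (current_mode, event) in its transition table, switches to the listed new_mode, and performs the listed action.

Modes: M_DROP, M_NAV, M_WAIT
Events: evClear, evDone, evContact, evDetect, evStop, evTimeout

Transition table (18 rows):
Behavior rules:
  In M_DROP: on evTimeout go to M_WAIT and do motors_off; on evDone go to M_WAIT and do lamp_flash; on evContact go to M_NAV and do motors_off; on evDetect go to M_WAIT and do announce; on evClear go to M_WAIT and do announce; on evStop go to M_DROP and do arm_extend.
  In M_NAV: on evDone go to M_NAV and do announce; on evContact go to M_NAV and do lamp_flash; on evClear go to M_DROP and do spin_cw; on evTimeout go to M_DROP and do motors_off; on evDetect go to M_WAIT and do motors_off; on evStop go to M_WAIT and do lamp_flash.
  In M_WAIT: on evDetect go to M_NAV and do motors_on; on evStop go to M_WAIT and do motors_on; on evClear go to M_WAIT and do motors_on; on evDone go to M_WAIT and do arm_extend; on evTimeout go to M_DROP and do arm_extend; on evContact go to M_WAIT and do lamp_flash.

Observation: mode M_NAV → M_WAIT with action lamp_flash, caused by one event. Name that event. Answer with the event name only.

evStop

try evClear: (M_NAV, evClear) → (M_DROP, spin_cw)
try evDone: (M_NAV, evDone) → (M_NAV, announce)
try evContact: (M_NAV, evContact) → (M_NAV, lamp_flash)
try evDetect: (M_NAV, evDetect) → (M_WAIT, motors_off)
try evStop: (M_NAV, evStop) → (M_WAIT, lamp_flash)  ← matches
try evTimeout: (M_NAV, evTimeout) → (M_DROP, motors_off)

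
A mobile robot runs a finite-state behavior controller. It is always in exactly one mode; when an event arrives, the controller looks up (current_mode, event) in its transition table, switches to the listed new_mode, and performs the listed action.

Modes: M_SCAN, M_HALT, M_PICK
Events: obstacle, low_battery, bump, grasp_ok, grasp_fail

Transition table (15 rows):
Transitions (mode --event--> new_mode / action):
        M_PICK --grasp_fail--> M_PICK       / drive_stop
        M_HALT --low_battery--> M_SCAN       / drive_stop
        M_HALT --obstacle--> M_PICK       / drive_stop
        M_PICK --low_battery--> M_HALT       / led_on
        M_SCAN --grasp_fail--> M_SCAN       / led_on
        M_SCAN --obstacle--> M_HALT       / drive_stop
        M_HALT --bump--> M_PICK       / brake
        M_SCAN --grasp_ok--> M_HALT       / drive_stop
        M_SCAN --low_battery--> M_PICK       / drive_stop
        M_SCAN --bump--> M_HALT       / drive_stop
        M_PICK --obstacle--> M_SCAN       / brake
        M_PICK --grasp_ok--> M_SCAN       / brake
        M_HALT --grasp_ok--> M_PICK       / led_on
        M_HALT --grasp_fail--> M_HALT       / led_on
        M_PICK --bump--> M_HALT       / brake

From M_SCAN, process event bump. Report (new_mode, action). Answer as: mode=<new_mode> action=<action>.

mode=M_HALT action=drive_stop

current mode = M_SCAN; filter table to that mode:
  (M_SCAN, grasp_fail) → (M_SCAN, led_on)
  (M_SCAN, obstacle) → (M_HALT, drive_stop)
  (M_SCAN, grasp_ok) → (M_HALT, drive_stop)
  (M_SCAN, low_battery) → (M_PICK, drive_stop)
  (M_SCAN, bump) → (M_HALT, drive_stop)  ← event matches
event = bump selects (M_HALT, drive_stop)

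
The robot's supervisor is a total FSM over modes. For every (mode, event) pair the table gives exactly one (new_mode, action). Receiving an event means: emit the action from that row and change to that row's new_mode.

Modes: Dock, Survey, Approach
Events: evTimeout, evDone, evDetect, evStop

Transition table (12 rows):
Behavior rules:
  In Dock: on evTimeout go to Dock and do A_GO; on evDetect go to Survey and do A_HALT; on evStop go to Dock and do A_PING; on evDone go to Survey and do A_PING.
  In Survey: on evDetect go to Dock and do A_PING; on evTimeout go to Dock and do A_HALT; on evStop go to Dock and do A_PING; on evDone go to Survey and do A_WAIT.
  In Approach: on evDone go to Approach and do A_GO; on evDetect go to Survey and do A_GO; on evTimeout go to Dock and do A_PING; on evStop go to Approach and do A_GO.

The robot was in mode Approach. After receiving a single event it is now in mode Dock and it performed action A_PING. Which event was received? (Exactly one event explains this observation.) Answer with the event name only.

try evTimeout: (Approach, evTimeout) → (Dock, A_PING)  ← matches
try evDone: (Approach, evDone) → (Approach, A_GO)
try evDetect: (Approach, evDetect) → (Survey, A_GO)
try evStop: (Approach, evStop) → (Approach, A_GO)

evTimeout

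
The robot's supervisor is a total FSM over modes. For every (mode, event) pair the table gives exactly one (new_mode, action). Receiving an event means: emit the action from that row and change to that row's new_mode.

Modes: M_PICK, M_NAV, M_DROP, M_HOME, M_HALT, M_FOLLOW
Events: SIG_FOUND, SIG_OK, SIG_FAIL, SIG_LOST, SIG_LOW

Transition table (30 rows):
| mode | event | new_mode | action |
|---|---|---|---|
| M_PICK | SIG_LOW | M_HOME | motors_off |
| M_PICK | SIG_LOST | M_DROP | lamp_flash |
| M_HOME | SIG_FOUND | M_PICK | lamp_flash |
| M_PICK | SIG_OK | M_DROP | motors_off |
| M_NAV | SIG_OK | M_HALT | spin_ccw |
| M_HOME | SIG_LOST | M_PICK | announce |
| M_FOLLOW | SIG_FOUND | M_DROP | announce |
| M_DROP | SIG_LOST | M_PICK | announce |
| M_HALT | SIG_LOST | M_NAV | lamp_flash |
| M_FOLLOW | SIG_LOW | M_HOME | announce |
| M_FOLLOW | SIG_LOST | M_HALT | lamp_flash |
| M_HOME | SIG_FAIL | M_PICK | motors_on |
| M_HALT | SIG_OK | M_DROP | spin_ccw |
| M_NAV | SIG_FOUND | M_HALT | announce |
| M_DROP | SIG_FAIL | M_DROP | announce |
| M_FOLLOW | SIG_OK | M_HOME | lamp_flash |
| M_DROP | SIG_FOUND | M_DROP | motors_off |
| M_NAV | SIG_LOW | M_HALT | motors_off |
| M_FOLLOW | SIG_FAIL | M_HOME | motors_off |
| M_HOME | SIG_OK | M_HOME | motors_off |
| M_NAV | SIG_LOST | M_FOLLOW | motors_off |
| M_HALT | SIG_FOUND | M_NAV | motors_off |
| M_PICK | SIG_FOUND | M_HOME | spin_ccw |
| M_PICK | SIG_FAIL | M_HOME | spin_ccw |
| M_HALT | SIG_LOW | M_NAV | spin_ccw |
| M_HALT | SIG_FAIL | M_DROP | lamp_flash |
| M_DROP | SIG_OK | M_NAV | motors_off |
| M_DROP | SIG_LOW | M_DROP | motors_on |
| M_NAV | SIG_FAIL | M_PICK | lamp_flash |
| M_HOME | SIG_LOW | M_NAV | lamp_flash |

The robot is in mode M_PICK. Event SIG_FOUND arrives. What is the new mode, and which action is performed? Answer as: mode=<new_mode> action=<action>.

mode=M_HOME action=spin_ccw

current mode = M_PICK; filter table to that mode:
  (M_PICK, SIG_LOW) → (M_HOME, motors_off)
  (M_PICK, SIG_LOST) → (M_DROP, lamp_flash)
  (M_PICK, SIG_OK) → (M_DROP, motors_off)
  (M_PICK, SIG_FOUND) → (M_HOME, spin_ccw)  ← event matches
  (M_PICK, SIG_FAIL) → (M_HOME, spin_ccw)
event = SIG_FOUND selects (M_HOME, spin_ccw)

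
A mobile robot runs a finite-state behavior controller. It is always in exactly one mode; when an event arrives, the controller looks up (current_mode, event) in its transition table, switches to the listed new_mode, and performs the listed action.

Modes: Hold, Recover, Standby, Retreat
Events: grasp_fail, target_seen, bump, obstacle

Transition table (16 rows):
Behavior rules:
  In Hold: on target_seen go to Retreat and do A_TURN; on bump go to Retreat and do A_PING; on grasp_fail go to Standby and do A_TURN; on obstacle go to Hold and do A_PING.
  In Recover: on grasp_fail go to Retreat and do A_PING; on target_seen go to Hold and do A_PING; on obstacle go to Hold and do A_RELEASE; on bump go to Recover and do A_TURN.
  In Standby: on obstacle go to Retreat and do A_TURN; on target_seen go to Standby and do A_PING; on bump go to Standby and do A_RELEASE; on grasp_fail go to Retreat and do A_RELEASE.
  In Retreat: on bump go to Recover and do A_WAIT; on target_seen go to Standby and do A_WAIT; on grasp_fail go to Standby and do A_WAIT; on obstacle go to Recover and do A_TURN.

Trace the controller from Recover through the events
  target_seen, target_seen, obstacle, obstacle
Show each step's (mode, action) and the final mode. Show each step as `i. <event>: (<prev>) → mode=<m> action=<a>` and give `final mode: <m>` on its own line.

final mode: Hold

1. target_seen: (Recover) → mode=Hold action=A_PING
2. target_seen: (Hold) → mode=Retreat action=A_TURN
3. obstacle: (Retreat) → mode=Recover action=A_TURN
4. obstacle: (Recover) → mode=Hold action=A_RELEASE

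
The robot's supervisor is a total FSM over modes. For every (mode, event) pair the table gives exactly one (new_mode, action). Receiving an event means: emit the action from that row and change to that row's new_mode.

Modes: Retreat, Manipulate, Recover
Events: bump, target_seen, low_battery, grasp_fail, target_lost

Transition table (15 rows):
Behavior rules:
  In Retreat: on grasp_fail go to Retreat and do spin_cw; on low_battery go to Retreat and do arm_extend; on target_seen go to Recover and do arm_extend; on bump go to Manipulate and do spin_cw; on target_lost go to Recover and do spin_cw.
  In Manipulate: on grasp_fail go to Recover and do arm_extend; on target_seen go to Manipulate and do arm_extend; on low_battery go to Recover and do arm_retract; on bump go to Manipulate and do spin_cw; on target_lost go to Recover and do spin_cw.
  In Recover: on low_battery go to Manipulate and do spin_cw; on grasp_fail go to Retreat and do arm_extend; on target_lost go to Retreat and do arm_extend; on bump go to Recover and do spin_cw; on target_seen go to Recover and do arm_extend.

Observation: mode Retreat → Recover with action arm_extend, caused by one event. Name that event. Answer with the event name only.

try bump: (Retreat, bump) → (Manipulate, spin_cw)
try target_seen: (Retreat, target_seen) → (Recover, arm_extend)  ← matches
try low_battery: (Retreat, low_battery) → (Retreat, arm_extend)
try grasp_fail: (Retreat, grasp_fail) → (Retreat, spin_cw)
try target_lost: (Retreat, target_lost) → (Recover, spin_cw)

target_seen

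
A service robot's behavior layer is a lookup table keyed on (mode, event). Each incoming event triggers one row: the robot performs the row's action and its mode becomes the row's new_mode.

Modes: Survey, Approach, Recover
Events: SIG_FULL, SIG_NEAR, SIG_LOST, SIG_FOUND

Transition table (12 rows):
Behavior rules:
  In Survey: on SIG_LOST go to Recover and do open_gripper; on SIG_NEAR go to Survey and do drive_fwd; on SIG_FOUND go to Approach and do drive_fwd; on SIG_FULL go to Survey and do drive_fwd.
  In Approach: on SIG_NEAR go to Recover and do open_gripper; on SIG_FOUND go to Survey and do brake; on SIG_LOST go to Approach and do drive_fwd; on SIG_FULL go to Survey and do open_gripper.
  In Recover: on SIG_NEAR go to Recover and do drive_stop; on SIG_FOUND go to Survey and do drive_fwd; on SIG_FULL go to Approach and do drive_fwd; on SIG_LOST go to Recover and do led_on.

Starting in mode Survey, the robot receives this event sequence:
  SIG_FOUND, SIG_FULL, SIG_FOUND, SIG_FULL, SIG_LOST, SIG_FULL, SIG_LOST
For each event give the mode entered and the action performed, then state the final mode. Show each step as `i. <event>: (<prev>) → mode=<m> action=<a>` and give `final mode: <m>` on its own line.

final mode: Approach

1. SIG_FOUND: (Survey) → mode=Approach action=drive_fwd
2. SIG_FULL: (Approach) → mode=Survey action=open_gripper
3. SIG_FOUND: (Survey) → mode=Approach action=drive_fwd
4. SIG_FULL: (Approach) → mode=Survey action=open_gripper
5. SIG_LOST: (Survey) → mode=Recover action=open_gripper
6. SIG_FULL: (Recover) → mode=Approach action=drive_fwd
7. SIG_LOST: (Approach) → mode=Approach action=drive_fwd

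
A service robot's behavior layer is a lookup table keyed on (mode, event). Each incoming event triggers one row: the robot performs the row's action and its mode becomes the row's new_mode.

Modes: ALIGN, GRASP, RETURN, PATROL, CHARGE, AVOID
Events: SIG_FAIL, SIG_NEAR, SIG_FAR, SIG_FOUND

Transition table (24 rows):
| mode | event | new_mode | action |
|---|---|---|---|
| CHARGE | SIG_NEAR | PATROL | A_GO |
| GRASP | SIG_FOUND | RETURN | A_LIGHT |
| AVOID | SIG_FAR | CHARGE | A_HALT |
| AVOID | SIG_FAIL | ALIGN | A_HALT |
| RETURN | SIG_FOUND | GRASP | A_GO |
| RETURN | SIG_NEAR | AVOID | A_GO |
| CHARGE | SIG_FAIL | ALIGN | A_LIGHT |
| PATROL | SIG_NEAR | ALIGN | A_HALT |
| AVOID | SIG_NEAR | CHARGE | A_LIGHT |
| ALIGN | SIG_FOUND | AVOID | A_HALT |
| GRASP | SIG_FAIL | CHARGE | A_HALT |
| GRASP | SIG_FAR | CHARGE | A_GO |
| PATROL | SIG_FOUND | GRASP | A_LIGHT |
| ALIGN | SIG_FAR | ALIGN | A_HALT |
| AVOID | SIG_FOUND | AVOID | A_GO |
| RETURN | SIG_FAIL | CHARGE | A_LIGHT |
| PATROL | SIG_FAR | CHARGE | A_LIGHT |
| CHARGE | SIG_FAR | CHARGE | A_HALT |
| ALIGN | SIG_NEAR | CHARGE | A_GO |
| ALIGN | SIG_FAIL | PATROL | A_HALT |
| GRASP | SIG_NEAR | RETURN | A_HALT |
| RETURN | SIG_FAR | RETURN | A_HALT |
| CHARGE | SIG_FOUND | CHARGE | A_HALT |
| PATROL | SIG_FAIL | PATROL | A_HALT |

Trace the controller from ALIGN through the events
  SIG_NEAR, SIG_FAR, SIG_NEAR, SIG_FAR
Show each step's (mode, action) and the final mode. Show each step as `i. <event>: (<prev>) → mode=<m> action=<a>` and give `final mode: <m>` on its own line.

final mode: CHARGE

1. SIG_NEAR: (ALIGN) → mode=CHARGE action=A_GO
2. SIG_FAR: (CHARGE) → mode=CHARGE action=A_HALT
3. SIG_NEAR: (CHARGE) → mode=PATROL action=A_GO
4. SIG_FAR: (PATROL) → mode=CHARGE action=A_LIGHT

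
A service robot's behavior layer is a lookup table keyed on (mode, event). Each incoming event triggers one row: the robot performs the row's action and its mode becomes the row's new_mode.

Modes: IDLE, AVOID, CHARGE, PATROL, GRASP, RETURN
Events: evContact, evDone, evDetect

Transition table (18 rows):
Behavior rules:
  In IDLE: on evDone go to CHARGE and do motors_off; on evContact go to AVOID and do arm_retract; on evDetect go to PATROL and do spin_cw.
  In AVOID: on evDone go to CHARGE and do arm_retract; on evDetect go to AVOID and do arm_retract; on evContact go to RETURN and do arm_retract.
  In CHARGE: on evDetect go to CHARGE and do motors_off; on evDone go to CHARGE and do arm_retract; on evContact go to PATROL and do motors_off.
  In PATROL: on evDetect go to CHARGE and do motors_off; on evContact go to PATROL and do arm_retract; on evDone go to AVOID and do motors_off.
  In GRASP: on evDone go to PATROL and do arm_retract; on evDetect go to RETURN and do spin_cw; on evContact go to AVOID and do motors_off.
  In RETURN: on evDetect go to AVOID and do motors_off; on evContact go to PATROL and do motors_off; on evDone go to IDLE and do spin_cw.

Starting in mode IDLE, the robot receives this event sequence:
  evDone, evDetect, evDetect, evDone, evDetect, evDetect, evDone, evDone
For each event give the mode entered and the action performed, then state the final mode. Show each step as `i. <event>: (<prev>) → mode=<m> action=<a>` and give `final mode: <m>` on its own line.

1. evDone: (IDLE) → mode=CHARGE action=motors_off
2. evDetect: (CHARGE) → mode=CHARGE action=motors_off
3. evDetect: (CHARGE) → mode=CHARGE action=motors_off
4. evDone: (CHARGE) → mode=CHARGE action=arm_retract
5. evDetect: (CHARGE) → mode=CHARGE action=motors_off
6. evDetect: (CHARGE) → mode=CHARGE action=motors_off
7. evDone: (CHARGE) → mode=CHARGE action=arm_retract
8. evDone: (CHARGE) → mode=CHARGE action=arm_retract

final mode: CHARGE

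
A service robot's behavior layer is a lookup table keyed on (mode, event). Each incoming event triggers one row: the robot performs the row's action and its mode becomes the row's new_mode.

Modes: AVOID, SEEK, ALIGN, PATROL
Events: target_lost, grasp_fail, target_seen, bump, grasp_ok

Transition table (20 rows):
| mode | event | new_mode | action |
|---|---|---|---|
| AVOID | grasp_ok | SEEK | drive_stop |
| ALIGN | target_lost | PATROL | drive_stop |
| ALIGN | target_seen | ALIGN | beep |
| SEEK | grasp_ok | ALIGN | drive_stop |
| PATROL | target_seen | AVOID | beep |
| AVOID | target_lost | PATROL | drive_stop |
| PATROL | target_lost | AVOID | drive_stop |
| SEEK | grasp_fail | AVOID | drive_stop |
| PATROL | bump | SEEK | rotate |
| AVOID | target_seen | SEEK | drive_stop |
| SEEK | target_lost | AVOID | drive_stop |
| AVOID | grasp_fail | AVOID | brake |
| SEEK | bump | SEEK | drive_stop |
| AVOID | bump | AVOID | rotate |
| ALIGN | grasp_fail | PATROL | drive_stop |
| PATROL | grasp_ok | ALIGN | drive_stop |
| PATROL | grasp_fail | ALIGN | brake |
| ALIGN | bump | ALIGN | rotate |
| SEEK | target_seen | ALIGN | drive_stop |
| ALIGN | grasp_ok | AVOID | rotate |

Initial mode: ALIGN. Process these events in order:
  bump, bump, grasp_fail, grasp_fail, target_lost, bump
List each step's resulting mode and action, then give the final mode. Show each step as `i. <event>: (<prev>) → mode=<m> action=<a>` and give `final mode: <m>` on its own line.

final mode: SEEK

1. bump: (ALIGN) → mode=ALIGN action=rotate
2. bump: (ALIGN) → mode=ALIGN action=rotate
3. grasp_fail: (ALIGN) → mode=PATROL action=drive_stop
4. grasp_fail: (PATROL) → mode=ALIGN action=brake
5. target_lost: (ALIGN) → mode=PATROL action=drive_stop
6. bump: (PATROL) → mode=SEEK action=rotate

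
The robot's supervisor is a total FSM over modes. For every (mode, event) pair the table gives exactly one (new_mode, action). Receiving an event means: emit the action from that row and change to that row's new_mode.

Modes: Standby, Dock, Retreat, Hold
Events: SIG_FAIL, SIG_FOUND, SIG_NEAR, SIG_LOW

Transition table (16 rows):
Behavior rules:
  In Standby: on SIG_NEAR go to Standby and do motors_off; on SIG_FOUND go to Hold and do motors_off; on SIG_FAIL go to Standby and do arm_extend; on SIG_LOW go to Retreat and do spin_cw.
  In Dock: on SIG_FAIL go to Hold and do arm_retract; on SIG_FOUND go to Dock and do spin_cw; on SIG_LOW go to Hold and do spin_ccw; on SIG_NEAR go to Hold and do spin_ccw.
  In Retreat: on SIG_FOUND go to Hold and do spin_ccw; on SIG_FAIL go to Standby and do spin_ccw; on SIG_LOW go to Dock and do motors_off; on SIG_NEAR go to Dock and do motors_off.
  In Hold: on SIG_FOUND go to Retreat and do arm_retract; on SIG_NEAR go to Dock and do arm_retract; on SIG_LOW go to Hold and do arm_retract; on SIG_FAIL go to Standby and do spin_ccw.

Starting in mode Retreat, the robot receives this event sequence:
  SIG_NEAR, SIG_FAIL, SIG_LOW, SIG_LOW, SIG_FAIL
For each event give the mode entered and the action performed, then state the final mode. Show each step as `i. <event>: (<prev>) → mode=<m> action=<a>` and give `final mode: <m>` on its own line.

1. SIG_NEAR: (Retreat) → mode=Dock action=motors_off
2. SIG_FAIL: (Dock) → mode=Hold action=arm_retract
3. SIG_LOW: (Hold) → mode=Hold action=arm_retract
4. SIG_LOW: (Hold) → mode=Hold action=arm_retract
5. SIG_FAIL: (Hold) → mode=Standby action=spin_ccw

final mode: Standby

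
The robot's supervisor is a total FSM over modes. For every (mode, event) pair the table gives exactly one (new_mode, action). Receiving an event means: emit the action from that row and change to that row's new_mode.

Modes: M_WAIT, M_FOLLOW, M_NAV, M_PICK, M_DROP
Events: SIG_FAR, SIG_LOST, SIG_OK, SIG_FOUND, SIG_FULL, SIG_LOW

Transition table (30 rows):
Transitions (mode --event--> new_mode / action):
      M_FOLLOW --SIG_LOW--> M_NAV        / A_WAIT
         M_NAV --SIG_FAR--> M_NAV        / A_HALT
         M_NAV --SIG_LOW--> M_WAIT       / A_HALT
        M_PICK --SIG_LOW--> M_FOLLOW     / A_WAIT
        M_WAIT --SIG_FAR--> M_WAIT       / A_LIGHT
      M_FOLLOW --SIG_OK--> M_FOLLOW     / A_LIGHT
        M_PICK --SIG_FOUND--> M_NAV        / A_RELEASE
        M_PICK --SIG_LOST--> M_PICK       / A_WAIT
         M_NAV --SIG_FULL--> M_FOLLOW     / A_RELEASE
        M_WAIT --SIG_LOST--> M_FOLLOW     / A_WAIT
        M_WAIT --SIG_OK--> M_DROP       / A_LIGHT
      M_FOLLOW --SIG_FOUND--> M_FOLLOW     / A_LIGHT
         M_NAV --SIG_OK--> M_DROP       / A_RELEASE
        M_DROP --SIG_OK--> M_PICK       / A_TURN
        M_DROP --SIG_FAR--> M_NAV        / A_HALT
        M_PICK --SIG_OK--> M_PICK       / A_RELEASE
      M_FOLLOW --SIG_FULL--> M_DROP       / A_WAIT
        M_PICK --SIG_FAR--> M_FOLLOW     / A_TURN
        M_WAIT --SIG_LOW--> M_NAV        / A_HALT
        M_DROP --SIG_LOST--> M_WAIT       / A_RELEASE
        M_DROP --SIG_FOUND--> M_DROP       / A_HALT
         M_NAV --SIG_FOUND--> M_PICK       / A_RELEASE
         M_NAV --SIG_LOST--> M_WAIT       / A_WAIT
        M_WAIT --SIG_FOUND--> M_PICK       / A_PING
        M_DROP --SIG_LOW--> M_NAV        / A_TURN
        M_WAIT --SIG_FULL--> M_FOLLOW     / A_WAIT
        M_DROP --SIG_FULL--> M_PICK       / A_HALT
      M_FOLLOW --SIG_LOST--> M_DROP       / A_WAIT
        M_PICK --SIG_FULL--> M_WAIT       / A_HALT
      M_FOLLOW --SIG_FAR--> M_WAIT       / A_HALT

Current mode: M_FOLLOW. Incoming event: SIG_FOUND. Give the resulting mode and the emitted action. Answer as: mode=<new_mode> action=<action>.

current mode = M_FOLLOW; filter table to that mode:
  (M_FOLLOW, SIG_LOW) → (M_NAV, A_WAIT)
  (M_FOLLOW, SIG_OK) → (M_FOLLOW, A_LIGHT)
  (M_FOLLOW, SIG_FOUND) → (M_FOLLOW, A_LIGHT)  ← event matches
  (M_FOLLOW, SIG_FULL) → (M_DROP, A_WAIT)
  (M_FOLLOW, SIG_LOST) → (M_DROP, A_WAIT)
  (M_FOLLOW, SIG_FAR) → (M_WAIT, A_HALT)
event = SIG_FOUND selects (M_FOLLOW, A_LIGHT)

mode=M_FOLLOW action=A_LIGHT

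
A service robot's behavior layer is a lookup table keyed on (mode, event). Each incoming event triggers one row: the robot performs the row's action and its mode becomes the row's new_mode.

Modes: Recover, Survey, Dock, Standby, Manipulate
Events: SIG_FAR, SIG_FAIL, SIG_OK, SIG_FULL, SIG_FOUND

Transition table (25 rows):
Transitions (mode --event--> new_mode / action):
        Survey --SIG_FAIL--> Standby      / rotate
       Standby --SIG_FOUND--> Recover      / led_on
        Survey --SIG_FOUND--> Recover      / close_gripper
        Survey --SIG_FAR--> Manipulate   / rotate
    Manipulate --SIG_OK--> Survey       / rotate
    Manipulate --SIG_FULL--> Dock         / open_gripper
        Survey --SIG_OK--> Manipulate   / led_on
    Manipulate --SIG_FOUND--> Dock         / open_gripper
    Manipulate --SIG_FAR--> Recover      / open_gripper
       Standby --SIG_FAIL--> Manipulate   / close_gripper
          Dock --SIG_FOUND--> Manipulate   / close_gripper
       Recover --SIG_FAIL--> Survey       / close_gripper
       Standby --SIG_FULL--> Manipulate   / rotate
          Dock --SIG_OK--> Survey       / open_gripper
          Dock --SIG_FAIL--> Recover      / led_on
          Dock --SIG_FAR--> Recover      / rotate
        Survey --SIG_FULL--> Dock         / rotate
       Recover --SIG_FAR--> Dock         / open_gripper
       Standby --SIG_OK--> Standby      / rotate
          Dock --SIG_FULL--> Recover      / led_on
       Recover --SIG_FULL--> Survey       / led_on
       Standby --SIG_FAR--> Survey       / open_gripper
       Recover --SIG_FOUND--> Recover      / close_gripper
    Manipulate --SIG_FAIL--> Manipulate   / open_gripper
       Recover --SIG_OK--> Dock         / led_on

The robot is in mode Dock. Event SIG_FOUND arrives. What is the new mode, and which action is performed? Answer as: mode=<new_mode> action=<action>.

mode=Manipulate action=close_gripper

current mode = Dock; filter table to that mode:
  (Dock, SIG_FOUND) → (Manipulate, close_gripper)  ← event matches
  (Dock, SIG_OK) → (Survey, open_gripper)
  (Dock, SIG_FAIL) → (Recover, led_on)
  (Dock, SIG_FAR) → (Recover, rotate)
  (Dock, SIG_FULL) → (Recover, led_on)
event = SIG_FOUND selects (Manipulate, close_gripper)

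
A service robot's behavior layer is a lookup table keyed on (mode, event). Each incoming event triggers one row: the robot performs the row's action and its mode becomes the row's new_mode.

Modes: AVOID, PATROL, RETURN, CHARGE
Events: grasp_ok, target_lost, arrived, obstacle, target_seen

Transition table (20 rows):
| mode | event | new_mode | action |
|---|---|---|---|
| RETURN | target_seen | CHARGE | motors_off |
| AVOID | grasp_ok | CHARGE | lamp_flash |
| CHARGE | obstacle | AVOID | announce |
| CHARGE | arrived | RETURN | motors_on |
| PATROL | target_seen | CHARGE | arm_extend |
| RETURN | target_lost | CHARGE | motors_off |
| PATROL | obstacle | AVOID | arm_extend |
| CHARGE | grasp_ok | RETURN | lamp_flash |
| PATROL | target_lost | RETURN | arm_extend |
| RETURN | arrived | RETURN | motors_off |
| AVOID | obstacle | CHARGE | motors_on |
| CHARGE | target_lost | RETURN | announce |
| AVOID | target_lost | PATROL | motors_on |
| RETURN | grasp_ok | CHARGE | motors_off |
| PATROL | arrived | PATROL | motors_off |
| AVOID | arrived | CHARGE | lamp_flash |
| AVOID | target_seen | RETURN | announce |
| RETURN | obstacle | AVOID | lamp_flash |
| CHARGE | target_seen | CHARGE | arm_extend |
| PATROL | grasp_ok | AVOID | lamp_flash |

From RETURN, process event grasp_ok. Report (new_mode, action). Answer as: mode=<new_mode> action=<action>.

current mode = RETURN; filter table to that mode:
  (RETURN, target_seen) → (CHARGE, motors_off)
  (RETURN, target_lost) → (CHARGE, motors_off)
  (RETURN, arrived) → (RETURN, motors_off)
  (RETURN, grasp_ok) → (CHARGE, motors_off)  ← event matches
  (RETURN, obstacle) → (AVOID, lamp_flash)
event = grasp_ok selects (CHARGE, motors_off)

mode=CHARGE action=motors_off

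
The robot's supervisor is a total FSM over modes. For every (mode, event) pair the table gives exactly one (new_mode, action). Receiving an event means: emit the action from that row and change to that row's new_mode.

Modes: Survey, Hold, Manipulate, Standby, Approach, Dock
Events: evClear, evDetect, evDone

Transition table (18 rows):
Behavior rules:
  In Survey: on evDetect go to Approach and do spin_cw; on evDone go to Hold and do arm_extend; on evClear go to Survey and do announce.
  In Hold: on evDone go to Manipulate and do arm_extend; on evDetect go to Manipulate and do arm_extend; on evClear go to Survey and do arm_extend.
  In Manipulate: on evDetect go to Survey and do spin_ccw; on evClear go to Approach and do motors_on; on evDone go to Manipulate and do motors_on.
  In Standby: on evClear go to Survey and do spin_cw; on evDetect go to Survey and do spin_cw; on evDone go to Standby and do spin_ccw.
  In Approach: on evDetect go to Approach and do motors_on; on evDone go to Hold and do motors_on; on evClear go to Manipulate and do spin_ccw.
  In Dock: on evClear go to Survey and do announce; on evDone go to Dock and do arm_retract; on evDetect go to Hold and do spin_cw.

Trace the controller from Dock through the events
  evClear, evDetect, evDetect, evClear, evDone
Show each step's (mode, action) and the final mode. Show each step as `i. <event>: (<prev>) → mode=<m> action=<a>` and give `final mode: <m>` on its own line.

1. evClear: (Dock) → mode=Survey action=announce
2. evDetect: (Survey) → mode=Approach action=spin_cw
3. evDetect: (Approach) → mode=Approach action=motors_on
4. evClear: (Approach) → mode=Manipulate action=spin_ccw
5. evDone: (Manipulate) → mode=Manipulate action=motors_on

final mode: Manipulate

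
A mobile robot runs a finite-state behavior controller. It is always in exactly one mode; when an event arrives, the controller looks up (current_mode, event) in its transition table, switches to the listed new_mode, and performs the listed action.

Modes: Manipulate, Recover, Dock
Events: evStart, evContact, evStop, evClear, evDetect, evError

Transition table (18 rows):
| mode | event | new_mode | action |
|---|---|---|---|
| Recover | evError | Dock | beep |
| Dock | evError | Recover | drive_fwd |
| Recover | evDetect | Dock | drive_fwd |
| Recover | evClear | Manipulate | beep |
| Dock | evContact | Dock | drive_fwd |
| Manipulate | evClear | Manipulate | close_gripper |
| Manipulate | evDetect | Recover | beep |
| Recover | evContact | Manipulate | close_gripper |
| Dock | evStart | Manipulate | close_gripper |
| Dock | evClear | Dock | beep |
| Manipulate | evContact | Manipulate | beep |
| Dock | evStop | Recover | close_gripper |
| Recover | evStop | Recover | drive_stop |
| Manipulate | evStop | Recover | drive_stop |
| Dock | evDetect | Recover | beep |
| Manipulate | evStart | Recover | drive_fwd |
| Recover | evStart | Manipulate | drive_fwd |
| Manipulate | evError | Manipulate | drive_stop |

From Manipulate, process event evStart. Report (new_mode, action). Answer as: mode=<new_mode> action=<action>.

mode=Recover action=drive_fwd

current mode = Manipulate; filter table to that mode:
  (Manipulate, evClear) → (Manipulate, close_gripper)
  (Manipulate, evDetect) → (Recover, beep)
  (Manipulate, evContact) → (Manipulate, beep)
  (Manipulate, evStop) → (Recover, drive_stop)
  (Manipulate, evStart) → (Recover, drive_fwd)  ← event matches
  (Manipulate, evError) → (Manipulate, drive_stop)
event = evStart selects (Recover, drive_fwd)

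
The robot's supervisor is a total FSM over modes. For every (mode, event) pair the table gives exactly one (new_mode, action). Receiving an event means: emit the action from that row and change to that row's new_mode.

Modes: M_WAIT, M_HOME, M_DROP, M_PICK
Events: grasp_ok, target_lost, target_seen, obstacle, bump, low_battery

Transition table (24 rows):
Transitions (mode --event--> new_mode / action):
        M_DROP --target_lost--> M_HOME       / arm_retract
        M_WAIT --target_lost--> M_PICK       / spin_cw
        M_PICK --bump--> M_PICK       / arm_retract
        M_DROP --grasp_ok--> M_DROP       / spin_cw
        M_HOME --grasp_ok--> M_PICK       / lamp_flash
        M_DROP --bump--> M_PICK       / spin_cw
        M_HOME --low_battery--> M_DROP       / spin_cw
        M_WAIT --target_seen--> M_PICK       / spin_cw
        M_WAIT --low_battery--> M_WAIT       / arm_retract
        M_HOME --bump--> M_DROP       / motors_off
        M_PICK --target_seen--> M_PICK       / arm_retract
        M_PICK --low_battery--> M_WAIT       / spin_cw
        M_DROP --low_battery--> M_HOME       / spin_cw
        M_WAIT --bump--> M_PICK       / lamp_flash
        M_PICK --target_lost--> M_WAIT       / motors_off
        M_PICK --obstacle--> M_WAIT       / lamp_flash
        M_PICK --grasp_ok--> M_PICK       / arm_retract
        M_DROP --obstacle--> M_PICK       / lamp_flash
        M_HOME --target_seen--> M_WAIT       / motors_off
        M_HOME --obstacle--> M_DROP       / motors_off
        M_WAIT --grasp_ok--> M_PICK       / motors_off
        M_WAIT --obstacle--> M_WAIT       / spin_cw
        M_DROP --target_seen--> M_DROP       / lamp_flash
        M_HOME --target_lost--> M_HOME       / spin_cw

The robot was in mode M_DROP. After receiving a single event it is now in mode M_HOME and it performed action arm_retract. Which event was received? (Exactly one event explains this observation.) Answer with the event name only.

try grasp_ok: (M_DROP, grasp_ok) → (M_DROP, spin_cw)
try target_lost: (M_DROP, target_lost) → (M_HOME, arm_retract)  ← matches
try target_seen: (M_DROP, target_seen) → (M_DROP, lamp_flash)
try obstacle: (M_DROP, obstacle) → (M_PICK, lamp_flash)
try bump: (M_DROP, bump) → (M_PICK, spin_cw)
try low_battery: (M_DROP, low_battery) → (M_HOME, spin_cw)

target_lost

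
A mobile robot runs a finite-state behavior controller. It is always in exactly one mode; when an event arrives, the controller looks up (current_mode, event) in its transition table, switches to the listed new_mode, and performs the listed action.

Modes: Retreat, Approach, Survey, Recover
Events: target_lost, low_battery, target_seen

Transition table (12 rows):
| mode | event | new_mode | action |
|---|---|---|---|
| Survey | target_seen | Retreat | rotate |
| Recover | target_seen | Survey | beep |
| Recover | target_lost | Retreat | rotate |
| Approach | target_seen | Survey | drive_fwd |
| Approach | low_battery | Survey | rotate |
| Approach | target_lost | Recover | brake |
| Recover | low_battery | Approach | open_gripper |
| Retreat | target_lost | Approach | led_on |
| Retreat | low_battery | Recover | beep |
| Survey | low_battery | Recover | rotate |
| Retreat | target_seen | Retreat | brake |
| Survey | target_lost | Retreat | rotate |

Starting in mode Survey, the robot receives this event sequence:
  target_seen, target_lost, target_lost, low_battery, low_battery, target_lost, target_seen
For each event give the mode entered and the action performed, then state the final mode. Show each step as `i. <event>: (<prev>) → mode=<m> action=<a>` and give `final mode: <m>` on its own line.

1. target_seen: (Survey) → mode=Retreat action=rotate
2. target_lost: (Retreat) → mode=Approach action=led_on
3. target_lost: (Approach) → mode=Recover action=brake
4. low_battery: (Recover) → mode=Approach action=open_gripper
5. low_battery: (Approach) → mode=Survey action=rotate
6. target_lost: (Survey) → mode=Retreat action=rotate
7. target_seen: (Retreat) → mode=Retreat action=brake

final mode: Retreat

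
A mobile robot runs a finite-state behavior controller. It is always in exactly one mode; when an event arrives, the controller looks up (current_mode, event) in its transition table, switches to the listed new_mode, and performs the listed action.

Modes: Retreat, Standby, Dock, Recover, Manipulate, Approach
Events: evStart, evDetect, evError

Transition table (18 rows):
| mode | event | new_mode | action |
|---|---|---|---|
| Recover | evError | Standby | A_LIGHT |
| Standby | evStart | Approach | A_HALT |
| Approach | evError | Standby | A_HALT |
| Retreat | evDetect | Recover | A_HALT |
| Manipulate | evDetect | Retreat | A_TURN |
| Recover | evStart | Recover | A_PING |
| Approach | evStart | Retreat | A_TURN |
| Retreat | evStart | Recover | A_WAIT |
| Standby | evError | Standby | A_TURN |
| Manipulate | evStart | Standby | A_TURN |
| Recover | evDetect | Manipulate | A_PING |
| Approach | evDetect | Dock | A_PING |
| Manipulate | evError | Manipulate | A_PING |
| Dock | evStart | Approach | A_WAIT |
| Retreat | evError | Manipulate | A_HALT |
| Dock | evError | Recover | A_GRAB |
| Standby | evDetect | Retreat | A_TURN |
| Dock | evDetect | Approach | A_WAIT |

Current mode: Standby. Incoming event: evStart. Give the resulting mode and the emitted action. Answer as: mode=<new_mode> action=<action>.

current mode = Standby; filter table to that mode:
  (Standby, evStart) → (Approach, A_HALT)  ← event matches
  (Standby, evError) → (Standby, A_TURN)
  (Standby, evDetect) → (Retreat, A_TURN)
event = evStart selects (Approach, A_HALT)

mode=Approach action=A_HALT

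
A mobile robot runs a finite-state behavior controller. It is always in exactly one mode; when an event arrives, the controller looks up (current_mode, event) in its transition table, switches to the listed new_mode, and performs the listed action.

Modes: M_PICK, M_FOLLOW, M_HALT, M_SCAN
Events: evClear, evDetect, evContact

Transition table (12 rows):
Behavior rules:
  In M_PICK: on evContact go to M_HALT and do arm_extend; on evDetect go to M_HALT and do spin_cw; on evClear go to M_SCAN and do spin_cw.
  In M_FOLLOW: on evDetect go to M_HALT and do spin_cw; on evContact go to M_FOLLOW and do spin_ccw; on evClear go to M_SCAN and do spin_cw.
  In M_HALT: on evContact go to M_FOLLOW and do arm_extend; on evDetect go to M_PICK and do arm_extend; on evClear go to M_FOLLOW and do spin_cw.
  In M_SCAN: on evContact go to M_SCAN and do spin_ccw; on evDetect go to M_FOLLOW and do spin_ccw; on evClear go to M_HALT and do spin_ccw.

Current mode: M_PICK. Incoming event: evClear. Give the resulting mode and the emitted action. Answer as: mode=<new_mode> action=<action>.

mode=M_SCAN action=spin_cw

current mode = M_PICK; filter table to that mode:
  (M_PICK, evContact) → (M_HALT, arm_extend)
  (M_PICK, evDetect) → (M_HALT, spin_cw)
  (M_PICK, evClear) → (M_SCAN, spin_cw)  ← event matches
event = evClear selects (M_SCAN, spin_cw)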